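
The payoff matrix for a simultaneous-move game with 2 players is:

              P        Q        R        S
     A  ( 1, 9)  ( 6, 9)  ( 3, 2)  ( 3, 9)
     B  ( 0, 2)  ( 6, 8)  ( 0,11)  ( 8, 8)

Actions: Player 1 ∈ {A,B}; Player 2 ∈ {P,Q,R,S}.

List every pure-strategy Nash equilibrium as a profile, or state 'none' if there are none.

(A,P): NE
(A,Q): NE
(A,R): not NE [P2→S gives 9>2]
(A,S): not NE [P1→B gives 8>3]
(B,P): not NE [P1→A gives 1>0; P2→R gives 11>2]
(B,Q): not NE [P2→R gives 11>8]
(B,R): not NE [P1→A gives 3>0]
(B,S): not NE [P2→R gives 11>8]

NE set: (A,P), (A,Q)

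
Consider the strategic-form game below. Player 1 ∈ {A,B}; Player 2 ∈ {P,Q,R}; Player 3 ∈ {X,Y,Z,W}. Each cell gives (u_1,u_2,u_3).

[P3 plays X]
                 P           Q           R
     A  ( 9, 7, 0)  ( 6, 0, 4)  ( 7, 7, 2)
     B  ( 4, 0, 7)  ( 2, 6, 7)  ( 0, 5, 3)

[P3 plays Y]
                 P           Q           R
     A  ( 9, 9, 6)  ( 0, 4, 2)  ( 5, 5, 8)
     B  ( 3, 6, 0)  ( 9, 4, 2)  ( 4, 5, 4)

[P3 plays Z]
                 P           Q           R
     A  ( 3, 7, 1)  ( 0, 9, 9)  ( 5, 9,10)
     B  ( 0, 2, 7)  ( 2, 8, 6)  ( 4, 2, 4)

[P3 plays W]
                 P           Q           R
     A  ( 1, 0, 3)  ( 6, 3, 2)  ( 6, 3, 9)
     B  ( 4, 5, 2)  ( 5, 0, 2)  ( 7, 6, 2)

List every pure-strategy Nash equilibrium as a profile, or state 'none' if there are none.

(A,P,X): not NE [P3→Y gives 6>0]
(A,P,Y): NE
(A,P,Z): not NE [P2→R gives 9>7; P3→Y gives 6>1]
(A,P,W): not NE [P1→B gives 4>1; P2→R gives 3>0; P3→Y gives 6>3]
(A,Q,X): not NE [P2→R gives 7>0; P3→Z gives 9>4]
(A,Q,Y): not NE [P1→B gives 9>0; P2→P gives 9>4; P3→Z gives 9>2]
(A,Q,Z): not NE [P1→B gives 2>0]
(A,Q,W): not NE [P3→Z gives 9>2]
(A,R,X): not NE [P3→Z gives 10>2]
(A,R,Y): not NE [P2→P gives 9>5; P3→Z gives 10>8]
(A,R,Z): NE
(A,R,W): not NE [P1→B gives 7>6; P3→Z gives 10>9]
(B,P,X): not NE [P1→A gives 9>4; P2→Q gives 6>0]
(B,P,Y): not NE [P1→A gives 9>3; P3→Z gives 7>0]
(B,P,Z): not NE [P1→A gives 3>0; P2→Q gives 8>2]
(B,P,W): not NE [P2→R gives 6>5; P3→Z gives 7>2]
(B,Q,X): not NE [P1→A gives 6>2]
(B,Q,Y): not NE [P2→P gives 6>4; P3→X gives 7>2]
(B,Q,Z): not NE [P3→X gives 7>6]
(B,Q,W): not NE [P1→A gives 6>5; P2→R gives 6>0; P3→X gives 7>2]
(B,R,X): not NE [P1→A gives 7>0; P2→Q gives 6>5; P3→Z gives 4>3]
(B,R,Y): not NE [P1→A gives 5>4; P2→P gives 6>5]
(B,R,Z): not NE [P1→A gives 5>4; P2→Q gives 8>2]
(B,R,W): not NE [P3→Z gives 4>2]

Nash profiles: (A,P,Y), (A,R,Z)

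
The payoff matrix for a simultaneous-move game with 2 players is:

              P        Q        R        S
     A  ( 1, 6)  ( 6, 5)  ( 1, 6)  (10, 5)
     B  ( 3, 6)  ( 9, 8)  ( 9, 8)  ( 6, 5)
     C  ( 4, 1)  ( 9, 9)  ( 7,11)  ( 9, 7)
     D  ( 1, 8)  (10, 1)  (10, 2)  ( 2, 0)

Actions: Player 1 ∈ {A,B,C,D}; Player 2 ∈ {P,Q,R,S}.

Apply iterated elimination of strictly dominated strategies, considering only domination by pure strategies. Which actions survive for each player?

P2 drop S (R beats it: A:6>5 B:8>5 C:11>7 D:2>0)
P1 drop A (B beats it: P:3>1 Q:9>6 R:9>1)
P1→{B,C,D} P2→{P,Q,R}

Survivors P1:{B,C,D} P2:{P,Q,R}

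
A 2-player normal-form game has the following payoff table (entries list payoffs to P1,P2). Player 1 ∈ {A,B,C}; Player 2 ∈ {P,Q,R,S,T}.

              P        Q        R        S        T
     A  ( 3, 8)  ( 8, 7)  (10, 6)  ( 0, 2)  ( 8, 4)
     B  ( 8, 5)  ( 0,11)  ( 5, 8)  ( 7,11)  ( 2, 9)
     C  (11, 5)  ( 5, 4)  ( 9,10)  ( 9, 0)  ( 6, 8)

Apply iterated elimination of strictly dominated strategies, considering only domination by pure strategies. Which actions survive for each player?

Remaining: P1:{A,C} P2:{P,R}

P1 drop B (C beats it: P:11>8 Q:5>0 R:9>5 S:9>7 T:6>2)
P2 drop Q (P beats it: A:8>7 C:5>4)
P2 drop S (P beats it: A:8>2 C:5>0)
P2 drop T (R beats it: A:6>4 C:10>8)
P1→{A,C} P2→{P,R}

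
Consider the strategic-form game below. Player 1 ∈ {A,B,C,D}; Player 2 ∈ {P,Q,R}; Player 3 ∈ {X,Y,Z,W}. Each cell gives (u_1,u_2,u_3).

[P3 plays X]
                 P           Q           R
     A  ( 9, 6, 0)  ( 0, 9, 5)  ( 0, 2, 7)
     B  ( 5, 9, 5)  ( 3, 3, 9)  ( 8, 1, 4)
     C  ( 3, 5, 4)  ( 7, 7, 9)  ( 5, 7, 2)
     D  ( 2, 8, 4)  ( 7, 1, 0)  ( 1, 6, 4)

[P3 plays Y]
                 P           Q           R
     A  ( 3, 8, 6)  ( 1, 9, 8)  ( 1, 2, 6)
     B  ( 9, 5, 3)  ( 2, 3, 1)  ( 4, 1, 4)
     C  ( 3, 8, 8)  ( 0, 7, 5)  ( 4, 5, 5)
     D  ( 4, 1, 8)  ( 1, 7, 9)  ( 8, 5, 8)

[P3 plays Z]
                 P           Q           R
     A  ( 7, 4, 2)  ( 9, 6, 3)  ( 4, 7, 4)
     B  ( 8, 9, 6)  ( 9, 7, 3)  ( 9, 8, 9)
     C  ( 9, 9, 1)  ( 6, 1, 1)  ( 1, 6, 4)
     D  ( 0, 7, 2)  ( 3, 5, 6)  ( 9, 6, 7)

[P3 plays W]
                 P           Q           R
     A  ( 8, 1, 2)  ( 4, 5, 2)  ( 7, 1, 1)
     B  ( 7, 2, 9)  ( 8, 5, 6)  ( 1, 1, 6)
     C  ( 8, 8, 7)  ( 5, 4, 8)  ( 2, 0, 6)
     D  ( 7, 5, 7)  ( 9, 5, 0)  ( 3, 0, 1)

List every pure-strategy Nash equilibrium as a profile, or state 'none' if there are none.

Nash profiles: (C,Q,X)

(A,P,X): not NE [P2→Q gives 9>6; P3→Y gives 6>0]
(A,P,Y): not NE [P1→B gives 9>3; P2→Q gives 9>8]
(A,P,Z): not NE [P1→C gives 9>7; P2→R gives 7>4; P3→Y gives 6>2]
(A,P,W): not NE [P2→Q gives 5>1; P3→Y gives 6>2]
(A,Q,X): not NE [P1→D gives 7>0; P3→Y gives 8>5]
(A,Q,Y): not NE [P1→B gives 2>1]
(A,Q,Z): not NE [P2→R gives 7>6; P3→Y gives 8>3]
(A,Q,W): not NE [P1→D gives 9>4; P3→Y gives 8>2]
(A,R,X): not NE [P1→B gives 8>0; P2→Q gives 9>2]
(A,R,Y): not NE [P1→D gives 8>1; P2→Q gives 9>2; P3→X gives 7>6]
(A,R,Z): not NE [P1→D gives 9>4; P3→X gives 7>4]
(A,R,W): not NE [P2→Q gives 5>1; P3→X gives 7>1]
(B,P,X): not NE [P1→A gives 9>5; P3→W gives 9>5]
(B,P,Y): not NE [P3→W gives 9>3]
(B,P,Z): not NE [P1→C gives 9>8; P3→W gives 9>6]
(B,P,W): not NE [P1→C gives 8>7; P2→Q gives 5>2]
(B,Q,X): not NE [P1→D gives 7>3; P2→P gives 9>3]
(B,Q,Y): not NE [P2→P gives 5>3; P3→X gives 9>1]
(B,Q,Z): not NE [P2→P gives 9>7; P3→X gives 9>3]
(B,Q,W): not NE [P1→D gives 9>8; P3→X gives 9>6]
(B,R,X): not NE [P2→P gives 9>1; P3→Z gives 9>4]
(B,R,Y): not NE [P1→D gives 8>4; P2→P gives 5>1; P3→Z gives 9>4]
(B,R,Z): not NE [P2→P gives 9>8]
(B,R,W): not NE [P1→A gives 7>1; P2→Q gives 5>1; P3→Z gives 9>6]
(C,P,X): not NE [P1→A gives 9>3; P2→R gives 7>5; P3→Y gives 8>4]
(C,P,Y): not NE [P1→B gives 9>3]
(C,P,Z): not NE [P3→Y gives 8>1]
(C,P,W): not NE [P3→Y gives 8>7]
(C,Q,X): NE
(C,Q,Y): not NE [P1→B gives 2>0; P2→P gives 8>7; P3→X gives 9>5]
(C,Q,Z): not NE [P1→B gives 9>6; P2→P gives 9>1; P3→X gives 9>1]
(C,Q,W): not NE [P1→D gives 9>5; P2→P gives 8>4; P3→X gives 9>8]
(C,R,X): not NE [P1→B gives 8>5; P3→W gives 6>2]
(C,R,Y): not NE [P1→D gives 8>4; P2→P gives 8>5; P3→W gives 6>5]
(C,R,Z): not NE [P1→D gives 9>1; P2→P gives 9>6; P3→W gives 6>4]
(C,R,W): not NE [P1→A gives 7>2; P2→P gives 8>0]
(D,P,X): not NE [P1→A gives 9>2; P3→Y gives 8>4]
(D,P,Y): not NE [P1→B gives 9>4; P2→Q gives 7>1]
(D,P,Z): not NE [P1→C gives 9>0; P3→Y gives 8>2]
(D,P,W): not NE [P1→C gives 8>7; P3→Y gives 8>7]
(D,Q,X): not NE [P2→P gives 8>1; P3→Y gives 9>0]
(D,Q,Y): not NE [P1→B gives 2>1]
(D,Q,Z): not NE [P1→B gives 9>3; P2→P gives 7>5; P3→Y gives 9>6]
(D,Q,W): not NE [P3→Y gives 9>0]
(D,R,X): not NE [P1→B gives 8>1; P2→P gives 8>6; P3→Y gives 8>4]
(D,R,Y): not NE [P2→Q gives 7>5]
(D,R,Z): not NE [P2→P gives 7>6; P3→Y gives 8>7]
(D,R,W): not NE [P1→A gives 7>3; P2→Q gives 5>0; P3→Y gives 8>1]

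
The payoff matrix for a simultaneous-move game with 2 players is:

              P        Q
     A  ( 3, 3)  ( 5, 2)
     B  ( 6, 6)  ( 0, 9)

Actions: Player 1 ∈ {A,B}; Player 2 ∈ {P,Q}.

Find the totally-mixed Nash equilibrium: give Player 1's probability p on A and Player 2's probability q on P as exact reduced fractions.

P1 indiff ⇒ q·3+(1-q)·5 = q·6+(1-q)·0 ⇒ q(-3) = (1-q)(-5) ⇒ q = 5/8
P2 indiff ⇒ p·3+(1-p)·6 = p·2+(1-p)·9 ⇒ p(1) = (1-p)(3) ⇒ p = 3/4

p=3/4, q=5/8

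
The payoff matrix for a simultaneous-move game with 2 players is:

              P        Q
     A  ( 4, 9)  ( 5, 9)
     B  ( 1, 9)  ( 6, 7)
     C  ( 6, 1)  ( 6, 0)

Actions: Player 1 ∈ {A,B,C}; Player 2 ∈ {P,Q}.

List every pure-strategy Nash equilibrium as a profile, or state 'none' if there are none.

NE set: (C,P)

(A,P): not NE [P1→C gives 6>4]
(A,Q): not NE [P1→C gives 6>5]
(B,P): not NE [P1→C gives 6>1]
(B,Q): not NE [P2→P gives 9>7]
(C,P): NE
(C,Q): not NE [P2→P gives 1>0]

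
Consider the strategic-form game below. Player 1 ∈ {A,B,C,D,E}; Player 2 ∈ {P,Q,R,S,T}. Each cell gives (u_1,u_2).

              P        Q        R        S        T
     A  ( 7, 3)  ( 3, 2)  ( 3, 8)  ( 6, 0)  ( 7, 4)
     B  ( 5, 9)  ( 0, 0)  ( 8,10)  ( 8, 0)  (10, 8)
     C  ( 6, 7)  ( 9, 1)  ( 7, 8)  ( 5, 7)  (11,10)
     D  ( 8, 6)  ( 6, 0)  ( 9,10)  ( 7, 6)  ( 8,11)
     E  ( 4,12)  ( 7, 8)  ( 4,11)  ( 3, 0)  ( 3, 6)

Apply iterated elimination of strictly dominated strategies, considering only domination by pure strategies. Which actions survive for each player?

IESDS → P1:{B,C,D} P2:{R,T}

P1 drop A (D beats it: P:8>7 Q:6>3 R:9>3 S:7>6 T:8>7)
P1 drop E (C beats it: P:6>4 Q:9>7 R:7>4 S:5>3 T:11>3)
P2 drop P (R beats it: B:10>9 C:8>7 D:10>6)
P2 drop Q (R beats it: B:10>0 C:8>1 D:10>0)
P2 drop S (R beats it: B:10>0 C:8>7 D:10>6)
P1→{B,C,D} P2→{R,T}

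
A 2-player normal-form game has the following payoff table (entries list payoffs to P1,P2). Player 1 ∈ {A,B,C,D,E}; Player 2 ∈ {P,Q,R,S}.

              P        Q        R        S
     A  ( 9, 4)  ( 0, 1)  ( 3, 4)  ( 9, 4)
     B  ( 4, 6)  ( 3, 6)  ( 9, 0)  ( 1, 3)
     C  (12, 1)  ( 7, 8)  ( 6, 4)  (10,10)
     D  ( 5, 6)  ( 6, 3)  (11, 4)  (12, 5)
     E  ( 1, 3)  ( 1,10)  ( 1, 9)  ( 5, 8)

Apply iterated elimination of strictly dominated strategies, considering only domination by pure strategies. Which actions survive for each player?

P1 drop A (C beats it: P:12>9 Q:7>0 R:6>3 S:10>9)
P1 drop B (D beats it: P:5>4 Q:6>3 R:11>9 S:12>1)
P1 drop E (C beats it: P:12>1 Q:7>1 R:6>1 S:10>5)
P2 drop Q (S beats it: C:10>8 D:5>3)
P2 drop R (S beats it: C:10>4 D:5>4)
P1→{C,D} P2→{P,S}

Survivors P1:{C,D} P2:{P,S}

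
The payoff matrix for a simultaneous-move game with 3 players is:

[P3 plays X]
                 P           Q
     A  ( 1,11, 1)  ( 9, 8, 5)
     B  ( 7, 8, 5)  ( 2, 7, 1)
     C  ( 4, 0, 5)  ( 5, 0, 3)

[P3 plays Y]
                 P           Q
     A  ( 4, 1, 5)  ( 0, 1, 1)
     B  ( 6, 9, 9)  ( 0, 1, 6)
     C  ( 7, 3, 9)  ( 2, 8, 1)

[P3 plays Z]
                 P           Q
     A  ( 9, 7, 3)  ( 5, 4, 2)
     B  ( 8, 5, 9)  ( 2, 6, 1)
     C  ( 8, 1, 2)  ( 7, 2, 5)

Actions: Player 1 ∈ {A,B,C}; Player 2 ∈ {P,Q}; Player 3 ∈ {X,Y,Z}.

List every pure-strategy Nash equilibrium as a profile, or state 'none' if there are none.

(A,P,X): not NE [P1→B gives 7>1; P3→Y gives 5>1]
(A,P,Y): not NE [P1→C gives 7>4]
(A,P,Z): not NE [P3→Y gives 5>3]
(A,Q,X): not NE [P2→P gives 11>8]
(A,Q,Y): not NE [P1→C gives 2>0; P3→X gives 5>1]
(A,Q,Z): not NE [P1→C gives 7>5; P2→P gives 7>4; P3→X gives 5>2]
(B,P,X): not NE [P3→Z gives 9>5]
(B,P,Y): not NE [P1→C gives 7>6]
(B,P,Z): not NE [P1→A gives 9>8; P2→Q gives 6>5]
(B,Q,X): not NE [P1→A gives 9>2; P2→P gives 8>7; P3→Y gives 6>1]
(B,Q,Y): not NE [P1→C gives 2>0; P2→P gives 9>1]
(B,Q,Z): not NE [P1→C gives 7>2; P3→Y gives 6>1]
(C,P,X): not NE [P1→B gives 7>4; P3→Y gives 9>5]
(C,P,Y): not NE [P2→Q gives 8>3]
(C,P,Z): not NE [P1→A gives 9>8; P2→Q gives 2>1; P3→Y gives 9>2]
(C,Q,X): not NE [P1→A gives 9>5; P3→Z gives 5>3]
(C,Q,Y): not NE [P3→Z gives 5>1]
(C,Q,Z): NE

NE set: (C,Q,Z)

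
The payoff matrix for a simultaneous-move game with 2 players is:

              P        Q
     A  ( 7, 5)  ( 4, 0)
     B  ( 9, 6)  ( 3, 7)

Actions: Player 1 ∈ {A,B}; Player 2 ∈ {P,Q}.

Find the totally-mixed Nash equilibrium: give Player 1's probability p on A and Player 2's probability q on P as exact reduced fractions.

P1 indiff ⇒ q·7+(1-q)·4 = q·9+(1-q)·3 ⇒ q(-2) = (1-q)(-1) ⇒ q = 1/3
P2 indiff ⇒ p·5+(1-p)·6 = p·0+(1-p)·7 ⇒ p(5) = (1-p)(1) ⇒ p = 1/6

(p,q) = (1/6, 1/3)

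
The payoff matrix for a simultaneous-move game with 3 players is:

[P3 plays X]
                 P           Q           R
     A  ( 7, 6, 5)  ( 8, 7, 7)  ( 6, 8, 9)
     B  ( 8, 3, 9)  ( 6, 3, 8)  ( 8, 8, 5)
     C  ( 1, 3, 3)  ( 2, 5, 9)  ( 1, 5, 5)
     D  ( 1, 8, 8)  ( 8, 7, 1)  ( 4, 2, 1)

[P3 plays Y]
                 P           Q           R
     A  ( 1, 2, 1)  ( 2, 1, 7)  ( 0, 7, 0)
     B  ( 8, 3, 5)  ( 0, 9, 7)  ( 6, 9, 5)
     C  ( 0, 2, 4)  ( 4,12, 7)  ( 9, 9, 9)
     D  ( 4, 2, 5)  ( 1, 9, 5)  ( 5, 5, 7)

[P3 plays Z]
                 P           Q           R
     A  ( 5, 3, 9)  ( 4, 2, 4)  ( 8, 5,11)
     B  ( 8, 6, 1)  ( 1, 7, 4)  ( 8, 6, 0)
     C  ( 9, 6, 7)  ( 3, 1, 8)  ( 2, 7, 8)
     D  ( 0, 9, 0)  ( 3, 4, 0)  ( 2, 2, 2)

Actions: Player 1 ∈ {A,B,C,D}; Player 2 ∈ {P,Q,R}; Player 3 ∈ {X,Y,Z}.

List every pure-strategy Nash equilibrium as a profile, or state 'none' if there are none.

NE set: (A,R,Z), (B,R,X)

(A,P,X): not NE [P1→B gives 8>7; P2→R gives 8>6; P3→Z gives 9>5]
(A,P,Y): not NE [P1→B gives 8>1; P2→R gives 7>2; P3→Z gives 9>1]
(A,P,Z): not NE [P1→C gives 9>5; P2→R gives 5>3]
(A,Q,X): not NE [P2→R gives 8>7]
(A,Q,Y): not NE [P1→C gives 4>2; P2→R gives 7>1]
(A,Q,Z): not NE [P2→R gives 5>2; P3→Y gives 7>4]
(A,R,X): not NE [P1→B gives 8>6; P3→Z gives 11>9]
(A,R,Y): not NE [P1→C gives 9>0; P3→Z gives 11>0]
(A,R,Z): NE
(B,P,X): not NE [P2→R gives 8>3]
(B,P,Y): not NE [P2→R gives 9>3; P3→X gives 9>5]
(B,P,Z): not NE [P1→C gives 9>8; P2→Q gives 7>6; P3→X gives 9>1]
(B,Q,X): not NE [P1→D gives 8>6; P2→R gives 8>3]
(B,Q,Y): not NE [P1→C gives 4>0; P3→X gives 8>7]
(B,Q,Z): not NE [P1→A gives 4>1; P3→X gives 8>4]
(B,R,X): NE
(B,R,Y): not NE [P1→C gives 9>6]
(B,R,Z): not NE [P2→Q gives 7>6; P3→Y gives 5>0]
(C,P,X): not NE [P1→B gives 8>1; P2→R gives 5>3; P3→Z gives 7>3]
(C,P,Y): not NE [P1→B gives 8>0; P2→Q gives 12>2; P3→Z gives 7>4]
(C,P,Z): not NE [P2→R gives 7>6]
(C,Q,X): not NE [P1→D gives 8>2]
(C,Q,Y): not NE [P3→X gives 9>7]
(C,Q,Z): not NE [P1→A gives 4>3; P2→R gives 7>1; P3→X gives 9>8]
(C,R,X): not NE [P1→B gives 8>1; P3→Y gives 9>5]
(C,R,Y): not NE [P2→Q gives 12>9]
(C,R,Z): not NE [P1→B gives 8>2; P3→Y gives 9>8]
(D,P,X): not NE [P1→B gives 8>1]
(D,P,Y): not NE [P1→B gives 8>4; P2→Q gives 9>2; P3→X gives 8>5]
(D,P,Z): not NE [P1→C gives 9>0; P3→X gives 8>0]
(D,Q,X): not NE [P2→P gives 8>7; P3→Y gives 5>1]
(D,Q,Y): not NE [P1→C gives 4>1]
(D,Q,Z): not NE [P1→A gives 4>3; P2→P gives 9>4; P3→Y gives 5>0]
(D,R,X): not NE [P1→B gives 8>4; P2→P gives 8>2; P3→Y gives 7>1]
(D,R,Y): not NE [P1→C gives 9>5; P2→Q gives 9>5]
(D,R,Z): not NE [P1→B gives 8>2; P2→P gives 9>2; P3→Y gives 7>2]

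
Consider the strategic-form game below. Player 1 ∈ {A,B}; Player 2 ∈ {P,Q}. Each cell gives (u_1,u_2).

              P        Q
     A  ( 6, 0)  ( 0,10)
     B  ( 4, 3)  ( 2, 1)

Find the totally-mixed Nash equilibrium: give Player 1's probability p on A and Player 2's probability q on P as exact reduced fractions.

p=1/6, q=1/2

P1 indiff ⇒ q·6+(1-q)·0 = q·4+(1-q)·2 ⇒ q(2) = (1-q)(2) ⇒ q = 1/2
P2 indiff ⇒ p·0+(1-p)·3 = p·10+(1-p)·1 ⇒ p(-10) = (1-p)(-2) ⇒ p = 1/6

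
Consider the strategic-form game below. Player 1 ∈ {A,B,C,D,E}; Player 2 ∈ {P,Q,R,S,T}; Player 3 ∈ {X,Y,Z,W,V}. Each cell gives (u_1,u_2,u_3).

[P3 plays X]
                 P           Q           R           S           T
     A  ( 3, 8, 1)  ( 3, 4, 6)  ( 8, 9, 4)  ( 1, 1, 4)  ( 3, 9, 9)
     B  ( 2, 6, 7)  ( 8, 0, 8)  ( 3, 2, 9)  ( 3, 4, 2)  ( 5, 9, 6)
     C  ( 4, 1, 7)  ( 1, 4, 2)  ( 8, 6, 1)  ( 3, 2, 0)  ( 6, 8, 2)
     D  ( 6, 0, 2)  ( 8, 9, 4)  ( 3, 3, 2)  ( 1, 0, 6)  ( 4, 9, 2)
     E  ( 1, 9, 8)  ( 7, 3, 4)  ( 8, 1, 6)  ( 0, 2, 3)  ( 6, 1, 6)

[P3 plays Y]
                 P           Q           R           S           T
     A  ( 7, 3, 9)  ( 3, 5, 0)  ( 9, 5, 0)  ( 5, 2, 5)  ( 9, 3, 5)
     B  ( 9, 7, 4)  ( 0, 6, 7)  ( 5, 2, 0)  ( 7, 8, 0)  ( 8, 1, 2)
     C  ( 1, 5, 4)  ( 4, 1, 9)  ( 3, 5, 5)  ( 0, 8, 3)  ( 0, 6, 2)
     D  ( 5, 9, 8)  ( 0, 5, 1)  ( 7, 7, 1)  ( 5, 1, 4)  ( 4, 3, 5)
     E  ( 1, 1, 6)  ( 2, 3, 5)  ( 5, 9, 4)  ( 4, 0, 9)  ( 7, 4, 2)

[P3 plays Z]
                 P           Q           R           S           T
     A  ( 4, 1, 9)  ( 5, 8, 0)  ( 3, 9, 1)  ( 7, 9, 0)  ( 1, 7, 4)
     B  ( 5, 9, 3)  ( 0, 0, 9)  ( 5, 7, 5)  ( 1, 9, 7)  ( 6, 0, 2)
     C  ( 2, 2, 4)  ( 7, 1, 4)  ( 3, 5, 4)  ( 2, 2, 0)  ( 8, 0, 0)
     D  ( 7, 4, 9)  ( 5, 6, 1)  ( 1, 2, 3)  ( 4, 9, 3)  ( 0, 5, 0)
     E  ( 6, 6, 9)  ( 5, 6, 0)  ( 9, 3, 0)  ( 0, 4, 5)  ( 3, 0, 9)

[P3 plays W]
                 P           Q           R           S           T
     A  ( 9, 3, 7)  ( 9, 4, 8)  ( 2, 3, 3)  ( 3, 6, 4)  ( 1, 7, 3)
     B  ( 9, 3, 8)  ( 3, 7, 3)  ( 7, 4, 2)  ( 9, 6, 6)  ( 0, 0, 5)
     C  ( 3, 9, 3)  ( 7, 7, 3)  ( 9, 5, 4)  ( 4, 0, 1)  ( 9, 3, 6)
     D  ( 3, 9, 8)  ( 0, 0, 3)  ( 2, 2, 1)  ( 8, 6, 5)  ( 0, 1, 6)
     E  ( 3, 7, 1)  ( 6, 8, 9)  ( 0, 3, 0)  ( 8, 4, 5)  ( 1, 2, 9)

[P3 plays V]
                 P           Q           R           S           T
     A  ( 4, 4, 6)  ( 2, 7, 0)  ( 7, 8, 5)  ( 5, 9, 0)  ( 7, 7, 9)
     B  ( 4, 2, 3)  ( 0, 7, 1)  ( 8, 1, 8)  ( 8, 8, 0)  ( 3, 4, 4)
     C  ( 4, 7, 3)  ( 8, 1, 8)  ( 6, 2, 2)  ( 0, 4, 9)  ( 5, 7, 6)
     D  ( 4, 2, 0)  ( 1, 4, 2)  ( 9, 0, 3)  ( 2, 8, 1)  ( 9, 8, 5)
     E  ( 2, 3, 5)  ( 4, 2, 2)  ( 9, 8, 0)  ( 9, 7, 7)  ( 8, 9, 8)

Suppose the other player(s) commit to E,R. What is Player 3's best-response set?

argmax u_3 = {X}

u_3(X vs E,R) = 6
u_3(Y vs E,R) = 4
u_3(Z vs E,R) = 0
u_3(W vs E,R) = 0
u_3(V vs E,R) = 0
max payoff 6 at {X}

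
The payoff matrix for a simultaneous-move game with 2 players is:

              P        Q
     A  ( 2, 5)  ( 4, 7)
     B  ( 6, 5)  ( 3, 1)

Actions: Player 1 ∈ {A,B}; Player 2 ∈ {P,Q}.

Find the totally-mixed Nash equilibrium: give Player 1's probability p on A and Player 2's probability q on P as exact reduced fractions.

P1 indiff ⇒ q·2+(1-q)·4 = q·6+(1-q)·3 ⇒ q(-4) = (1-q)(-1) ⇒ q = 1/5
P2 indiff ⇒ p·5+(1-p)·5 = p·7+(1-p)·1 ⇒ p(-2) = (1-p)(-4) ⇒ p = 2/3

P1 mixes 2/3 on A; P2 mixes 1/5 on P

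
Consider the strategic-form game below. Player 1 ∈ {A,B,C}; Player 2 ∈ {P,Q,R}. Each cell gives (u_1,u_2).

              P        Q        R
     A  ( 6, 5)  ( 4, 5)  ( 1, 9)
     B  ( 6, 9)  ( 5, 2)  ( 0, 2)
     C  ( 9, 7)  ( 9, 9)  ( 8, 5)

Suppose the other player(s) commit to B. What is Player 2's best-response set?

u_2(P vs B) = 9
u_2(Q vs B) = 2
u_2(R vs B) = 2
max payoff 9 at {P}

BR_2 = {P}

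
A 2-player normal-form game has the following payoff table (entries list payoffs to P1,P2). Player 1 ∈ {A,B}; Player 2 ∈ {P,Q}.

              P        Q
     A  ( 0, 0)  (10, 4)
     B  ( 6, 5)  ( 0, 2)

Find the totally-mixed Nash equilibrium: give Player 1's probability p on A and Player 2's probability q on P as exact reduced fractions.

P1 indiff ⇒ q·0+(1-q)·10 = q·6+(1-q)·0 ⇒ q(-6) = (1-q)(-10) ⇒ q = 5/8
P2 indiff ⇒ p·0+(1-p)·5 = p·4+(1-p)·2 ⇒ p(-4) = (1-p)(-3) ⇒ p = 3/7

p=3/7, q=5/8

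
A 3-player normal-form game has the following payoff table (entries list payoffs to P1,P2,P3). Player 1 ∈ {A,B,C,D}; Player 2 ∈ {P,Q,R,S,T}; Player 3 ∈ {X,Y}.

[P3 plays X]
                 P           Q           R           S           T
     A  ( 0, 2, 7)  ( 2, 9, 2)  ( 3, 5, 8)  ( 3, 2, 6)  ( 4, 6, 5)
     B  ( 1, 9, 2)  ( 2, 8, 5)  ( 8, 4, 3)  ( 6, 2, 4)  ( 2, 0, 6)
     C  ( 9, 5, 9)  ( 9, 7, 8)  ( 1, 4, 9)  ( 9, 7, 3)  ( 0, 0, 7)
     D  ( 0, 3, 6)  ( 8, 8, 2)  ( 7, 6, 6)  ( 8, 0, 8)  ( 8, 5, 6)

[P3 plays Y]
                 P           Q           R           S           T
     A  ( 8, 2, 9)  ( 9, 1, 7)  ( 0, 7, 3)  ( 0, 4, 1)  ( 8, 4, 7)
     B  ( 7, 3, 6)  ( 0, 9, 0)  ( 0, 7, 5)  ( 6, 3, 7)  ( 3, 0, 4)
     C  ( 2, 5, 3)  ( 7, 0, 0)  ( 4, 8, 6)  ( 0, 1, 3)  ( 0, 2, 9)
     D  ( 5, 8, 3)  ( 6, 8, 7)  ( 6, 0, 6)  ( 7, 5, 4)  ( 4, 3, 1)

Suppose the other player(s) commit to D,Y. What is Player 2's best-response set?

argmax u_2 = {P,Q}

u_2(P vs D,Y) = 8
u_2(Q vs D,Y) = 8
u_2(R vs D,Y) = 0
u_2(S vs D,Y) = 5
u_2(T vs D,Y) = 3
max payoff 8 at {P,Q}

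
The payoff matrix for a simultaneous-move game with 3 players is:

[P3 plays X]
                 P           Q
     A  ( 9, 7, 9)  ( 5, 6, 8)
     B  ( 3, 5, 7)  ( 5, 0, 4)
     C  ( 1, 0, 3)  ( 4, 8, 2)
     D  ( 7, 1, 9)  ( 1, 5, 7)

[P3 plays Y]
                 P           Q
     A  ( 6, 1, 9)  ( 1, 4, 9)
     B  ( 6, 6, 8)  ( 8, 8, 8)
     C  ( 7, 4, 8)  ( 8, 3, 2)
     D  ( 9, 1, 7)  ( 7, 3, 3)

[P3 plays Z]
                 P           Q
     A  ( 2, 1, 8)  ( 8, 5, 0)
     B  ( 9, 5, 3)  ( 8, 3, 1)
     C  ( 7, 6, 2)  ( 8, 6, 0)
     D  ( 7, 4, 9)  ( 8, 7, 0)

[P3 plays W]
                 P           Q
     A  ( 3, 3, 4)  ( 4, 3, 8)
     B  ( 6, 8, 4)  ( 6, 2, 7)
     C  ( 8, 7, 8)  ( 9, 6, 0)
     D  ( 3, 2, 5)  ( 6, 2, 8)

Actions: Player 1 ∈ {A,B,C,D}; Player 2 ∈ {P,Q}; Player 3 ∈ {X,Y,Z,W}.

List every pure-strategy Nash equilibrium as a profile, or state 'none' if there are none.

(A,P,X): NE
(A,P,Y): not NE [P1→D gives 9>6; P2→Q gives 4>1]
(A,P,Z): not NE [P1→B gives 9>2; P2→Q gives 5>1; P3→Y gives 9>8]
(A,P,W): not NE [P1→C gives 8>3; P3→Y gives 9>4]
(A,Q,X): not NE [P2→P gives 7>6; P3→Y gives 9>8]
(A,Q,Y): not NE [P1→C gives 8>1]
(A,Q,Z): not NE [P3→Y gives 9>0]
(A,Q,W): not NE [P1→C gives 9>4; P3→Y gives 9>8]
(B,P,X): not NE [P1→A gives 9>3; P3→Y gives 8>7]
(B,P,Y): not NE [P1→D gives 9>6; P2→Q gives 8>6]
(B,P,Z): not NE [P3→Y gives 8>3]
(B,P,W): not NE [P1→C gives 8>6; P3→Y gives 8>4]
(B,Q,X): not NE [P2→P gives 5>0; P3→Y gives 8>4]
(B,Q,Y): NE
(B,Q,Z): not NE [P2→P gives 5>3; P3→Y gives 8>1]
(B,Q,W): not NE [P1→C gives 9>6; P2→P gives 8>2; P3→Y gives 8>7]
(C,P,X): not NE [P1→A gives 9>1; P2→Q gives 8>0; P3→W gives 8>3]
(C,P,Y): not NE [P1→D gives 9>7]
(C,P,Z): not NE [P1→B gives 9>7; P3→W gives 8>2]
(C,P,W): NE
(C,Q,X): not NE [P1→B gives 5>4]
(C,Q,Y): not NE [P2→P gives 4>3]
(C,Q,Z): not NE [P3→Y gives 2>0]
(C,Q,W): not NE [P2→P gives 7>6; P3→Y gives 2>0]
(D,P,X): not NE [P1→A gives 9>7; P2→Q gives 5>1]
(D,P,Y): not NE [P2→Q gives 3>1; P3→Z gives 9>7]
(D,P,Z): not NE [P1→B gives 9>7; P2→Q gives 7>4]
(D,P,W): not NE [P1→C gives 8>3; P3→Z gives 9>5]
(D,Q,X): not NE [P1→B gives 5>1; P3→W gives 8>7]
(D,Q,Y): not NE [P1→C gives 8>7; P3→W gives 8>3]
(D,Q,Z): not NE [P3→W gives 8>0]
(D,Q,W): not NE [P1→C gives 9>6]

NE set: (A,P,X), (B,Q,Y), (C,P,W)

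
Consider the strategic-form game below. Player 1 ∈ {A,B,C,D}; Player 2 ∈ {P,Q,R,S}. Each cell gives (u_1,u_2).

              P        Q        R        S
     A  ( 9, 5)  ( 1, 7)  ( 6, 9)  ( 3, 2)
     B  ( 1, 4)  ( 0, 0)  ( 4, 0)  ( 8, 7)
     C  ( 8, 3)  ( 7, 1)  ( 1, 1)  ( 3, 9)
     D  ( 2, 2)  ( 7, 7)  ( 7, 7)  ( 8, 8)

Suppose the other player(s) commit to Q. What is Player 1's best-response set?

u_1(A vs Q) = 1
u_1(B vs Q) = 0
u_1(C vs Q) = 7
u_1(D vs Q) = 7
max payoff 7 at {C,D}

BR_1 = {C,D}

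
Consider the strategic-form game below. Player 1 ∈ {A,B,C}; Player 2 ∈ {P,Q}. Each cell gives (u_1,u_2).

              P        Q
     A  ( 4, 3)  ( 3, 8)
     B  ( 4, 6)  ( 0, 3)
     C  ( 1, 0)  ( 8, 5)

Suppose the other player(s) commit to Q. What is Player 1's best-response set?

argmax u_1 = {C}

u_1(A vs Q) = 3
u_1(B vs Q) = 0
u_1(C vs Q) = 8
max payoff 8 at {C}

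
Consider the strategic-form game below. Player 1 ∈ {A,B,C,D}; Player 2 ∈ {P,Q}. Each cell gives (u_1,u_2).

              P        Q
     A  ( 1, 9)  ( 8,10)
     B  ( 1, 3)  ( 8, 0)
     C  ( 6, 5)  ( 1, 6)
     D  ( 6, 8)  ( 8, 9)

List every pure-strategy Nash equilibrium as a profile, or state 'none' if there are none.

(A,P): not NE [P1→D gives 6>1; P2→Q gives 10>9]
(A,Q): NE
(B,P): not NE [P1→D gives 6>1]
(B,Q): not NE [P2→P gives 3>0]
(C,P): not NE [P2→Q gives 6>5]
(C,Q): not NE [P1→D gives 8>1]
(D,P): not NE [P2→Q gives 9>8]
(D,Q): NE

NE set: (A,Q), (D,Q)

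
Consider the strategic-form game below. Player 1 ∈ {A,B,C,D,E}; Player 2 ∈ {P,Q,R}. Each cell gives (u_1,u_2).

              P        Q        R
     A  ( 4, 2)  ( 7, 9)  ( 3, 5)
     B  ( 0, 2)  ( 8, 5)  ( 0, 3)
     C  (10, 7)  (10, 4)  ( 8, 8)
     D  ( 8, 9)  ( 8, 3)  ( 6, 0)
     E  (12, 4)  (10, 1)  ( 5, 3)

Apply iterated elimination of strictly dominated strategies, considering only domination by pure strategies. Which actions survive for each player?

IESDS → P1:{C,E} P2:{P,R}

P1 drop A (C beats it: P:10>4 Q:10>7 R:8>3)
P1 drop B (C beats it: P:10>0 Q:10>8 R:8>0)
P1 drop D (C beats it: P:10>8 Q:10>8 R:8>6)
P2 drop Q (P beats it: C:7>4 E:4>1)
P1→{C,E} P2→{P,R}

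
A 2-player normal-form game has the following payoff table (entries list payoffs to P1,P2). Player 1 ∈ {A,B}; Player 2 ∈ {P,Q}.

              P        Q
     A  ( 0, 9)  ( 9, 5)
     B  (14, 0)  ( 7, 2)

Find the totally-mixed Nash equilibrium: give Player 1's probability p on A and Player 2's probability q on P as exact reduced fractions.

P1 indiff ⇒ q·0+(1-q)·9 = q·14+(1-q)·7 ⇒ q(-14) = (1-q)(-2) ⇒ q = 1/8
P2 indiff ⇒ p·9+(1-p)·0 = p·5+(1-p)·2 ⇒ p(4) = (1-p)(2) ⇒ p = 1/3

(p,q) = (1/3, 1/8)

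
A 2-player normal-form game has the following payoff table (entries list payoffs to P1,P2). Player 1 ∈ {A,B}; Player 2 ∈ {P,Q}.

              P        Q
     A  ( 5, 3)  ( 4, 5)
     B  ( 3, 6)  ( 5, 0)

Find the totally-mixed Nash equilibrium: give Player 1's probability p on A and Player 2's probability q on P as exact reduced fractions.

(p,q) = (3/4, 1/3)

P1 indiff ⇒ q·5+(1-q)·4 = q·3+(1-q)·5 ⇒ q(2) = (1-q)(1) ⇒ q = 1/3
P2 indiff ⇒ p·3+(1-p)·6 = p·5+(1-p)·0 ⇒ p(-2) = (1-p)(-6) ⇒ p = 3/4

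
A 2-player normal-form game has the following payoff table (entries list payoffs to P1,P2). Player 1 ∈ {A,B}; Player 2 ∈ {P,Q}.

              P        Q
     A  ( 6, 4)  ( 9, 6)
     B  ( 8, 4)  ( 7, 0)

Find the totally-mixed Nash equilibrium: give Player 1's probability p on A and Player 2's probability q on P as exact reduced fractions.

P1 indiff ⇒ q·6+(1-q)·9 = q·8+(1-q)·7 ⇒ q(-2) = (1-q)(-2) ⇒ q = 1/2
P2 indiff ⇒ p·4+(1-p)·4 = p·6+(1-p)·0 ⇒ p(-2) = (1-p)(-4) ⇒ p = 2/3

p=2/3, q=1/2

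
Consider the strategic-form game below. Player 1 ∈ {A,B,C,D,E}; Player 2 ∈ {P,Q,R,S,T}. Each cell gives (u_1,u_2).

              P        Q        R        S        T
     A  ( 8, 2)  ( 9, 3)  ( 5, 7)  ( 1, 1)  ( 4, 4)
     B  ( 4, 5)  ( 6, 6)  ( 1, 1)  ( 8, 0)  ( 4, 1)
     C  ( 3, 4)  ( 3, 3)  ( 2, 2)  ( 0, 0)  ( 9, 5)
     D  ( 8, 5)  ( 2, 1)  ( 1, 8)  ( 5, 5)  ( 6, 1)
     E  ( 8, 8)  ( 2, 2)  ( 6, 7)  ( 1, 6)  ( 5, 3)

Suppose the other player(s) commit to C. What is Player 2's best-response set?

u_2(P vs C) = 4
u_2(Q vs C) = 3
u_2(R vs C) = 2
u_2(S vs C) = 0
u_2(T vs C) = 5
max payoff 5 at {T}

BR_2 = {T}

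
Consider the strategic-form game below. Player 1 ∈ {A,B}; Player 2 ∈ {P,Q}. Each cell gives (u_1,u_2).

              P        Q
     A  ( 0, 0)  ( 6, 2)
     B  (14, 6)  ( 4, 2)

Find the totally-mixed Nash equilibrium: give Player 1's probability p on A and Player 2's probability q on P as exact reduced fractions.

P1 indiff ⇒ q·0+(1-q)·6 = q·14+(1-q)·4 ⇒ q(-14) = (1-q)(-2) ⇒ q = 1/8
P2 indiff ⇒ p·0+(1-p)·6 = p·2+(1-p)·2 ⇒ p(-2) = (1-p)(-4) ⇒ p = 2/3

P1 mixes 2/3 on A; P2 mixes 1/8 on P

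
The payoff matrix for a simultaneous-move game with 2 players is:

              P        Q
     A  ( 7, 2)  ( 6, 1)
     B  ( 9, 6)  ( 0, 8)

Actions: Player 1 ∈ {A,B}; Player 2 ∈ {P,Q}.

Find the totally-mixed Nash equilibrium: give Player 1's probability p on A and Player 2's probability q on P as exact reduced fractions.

P1 mixes 2/3 on A; P2 mixes 3/4 on P

P1 indiff ⇒ q·7+(1-q)·6 = q·9+(1-q)·0 ⇒ q(-2) = (1-q)(-6) ⇒ q = 3/4
P2 indiff ⇒ p·2+(1-p)·6 = p·1+(1-p)·8 ⇒ p(1) = (1-p)(2) ⇒ p = 2/3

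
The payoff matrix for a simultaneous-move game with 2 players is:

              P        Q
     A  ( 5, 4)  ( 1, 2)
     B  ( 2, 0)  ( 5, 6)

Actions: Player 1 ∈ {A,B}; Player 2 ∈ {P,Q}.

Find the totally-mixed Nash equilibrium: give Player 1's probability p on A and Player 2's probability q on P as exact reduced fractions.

P1 indiff ⇒ q·5+(1-q)·1 = q·2+(1-q)·5 ⇒ q(3) = (1-q)(4) ⇒ q = 4/7
P2 indiff ⇒ p·4+(1-p)·0 = p·2+(1-p)·6 ⇒ p(2) = (1-p)(6) ⇒ p = 3/4

(p,q) = (3/4, 4/7)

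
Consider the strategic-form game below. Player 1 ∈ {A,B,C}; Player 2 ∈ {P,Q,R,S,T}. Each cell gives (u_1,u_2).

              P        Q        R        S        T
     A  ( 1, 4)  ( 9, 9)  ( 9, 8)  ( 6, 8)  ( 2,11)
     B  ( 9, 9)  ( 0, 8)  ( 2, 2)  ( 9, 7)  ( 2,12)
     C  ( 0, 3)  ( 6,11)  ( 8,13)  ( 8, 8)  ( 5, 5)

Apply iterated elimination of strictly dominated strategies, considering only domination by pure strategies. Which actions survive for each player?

P2 drop P (T beats it: A:11>4 B:12>9 C:5>3)
P2 drop S (Q beats it: A:9>8 B:8>7 C:11>8)
P1 drop B (C beats it: Q:6>0 R:8>2 T:5>2)
P1→{A,C} P2→{Q,R,T}

IESDS → P1:{A,C} P2:{Q,R,T}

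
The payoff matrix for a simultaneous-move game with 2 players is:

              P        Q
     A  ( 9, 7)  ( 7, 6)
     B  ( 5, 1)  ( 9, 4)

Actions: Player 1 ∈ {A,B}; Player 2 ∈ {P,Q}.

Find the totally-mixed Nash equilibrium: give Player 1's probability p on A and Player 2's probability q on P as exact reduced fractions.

P1 mixes 3/4 on A; P2 mixes 1/3 on P

P1 indiff ⇒ q·9+(1-q)·7 = q·5+(1-q)·9 ⇒ q(4) = (1-q)(2) ⇒ q = 1/3
P2 indiff ⇒ p·7+(1-p)·1 = p·6+(1-p)·4 ⇒ p(1) = (1-p)(3) ⇒ p = 3/4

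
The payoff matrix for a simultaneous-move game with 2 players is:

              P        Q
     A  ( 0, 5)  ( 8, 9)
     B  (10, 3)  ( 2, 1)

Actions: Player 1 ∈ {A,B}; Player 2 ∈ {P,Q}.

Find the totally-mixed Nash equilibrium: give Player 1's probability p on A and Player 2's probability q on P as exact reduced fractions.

(p,q) = (1/3, 3/8)

P1 indiff ⇒ q·0+(1-q)·8 = q·10+(1-q)·2 ⇒ q(-10) = (1-q)(-6) ⇒ q = 3/8
P2 indiff ⇒ p·5+(1-p)·3 = p·9+(1-p)·1 ⇒ p(-4) = (1-p)(-2) ⇒ p = 1/3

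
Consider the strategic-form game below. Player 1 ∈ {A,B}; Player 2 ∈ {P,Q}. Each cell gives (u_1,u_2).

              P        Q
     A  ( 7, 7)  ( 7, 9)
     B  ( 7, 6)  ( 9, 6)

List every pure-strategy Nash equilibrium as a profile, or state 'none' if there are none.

(A,P): not NE [P2→Q gives 9>7]
(A,Q): not NE [P1→B gives 9>7]
(B,P): NE
(B,Q): NE

NE set: (B,P), (B,Q)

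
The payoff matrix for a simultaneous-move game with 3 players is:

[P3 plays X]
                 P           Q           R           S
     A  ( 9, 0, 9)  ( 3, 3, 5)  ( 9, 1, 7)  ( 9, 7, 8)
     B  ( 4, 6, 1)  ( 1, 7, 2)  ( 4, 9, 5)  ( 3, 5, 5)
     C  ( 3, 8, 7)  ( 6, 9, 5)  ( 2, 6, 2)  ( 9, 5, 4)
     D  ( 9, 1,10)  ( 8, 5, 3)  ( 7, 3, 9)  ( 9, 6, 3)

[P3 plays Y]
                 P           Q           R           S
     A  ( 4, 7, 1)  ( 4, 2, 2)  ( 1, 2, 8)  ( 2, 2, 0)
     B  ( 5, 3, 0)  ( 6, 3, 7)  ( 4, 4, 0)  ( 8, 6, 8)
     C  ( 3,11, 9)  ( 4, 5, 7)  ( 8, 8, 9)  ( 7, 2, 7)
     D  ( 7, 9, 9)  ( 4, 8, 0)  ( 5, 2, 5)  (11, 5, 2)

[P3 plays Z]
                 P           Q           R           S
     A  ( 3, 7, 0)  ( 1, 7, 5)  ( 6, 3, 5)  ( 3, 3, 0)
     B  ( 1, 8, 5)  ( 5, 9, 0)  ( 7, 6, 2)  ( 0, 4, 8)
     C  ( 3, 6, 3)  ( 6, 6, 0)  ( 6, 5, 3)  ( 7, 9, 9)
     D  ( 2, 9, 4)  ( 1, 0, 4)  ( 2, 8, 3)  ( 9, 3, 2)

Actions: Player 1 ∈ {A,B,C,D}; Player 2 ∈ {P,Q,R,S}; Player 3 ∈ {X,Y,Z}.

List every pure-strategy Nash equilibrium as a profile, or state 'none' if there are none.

Nash profiles: (A,S,X), (D,S,X)

(A,P,X): not NE [P2→S gives 7>0]
(A,P,Y): not NE [P1→D gives 7>4; P3→X gives 9>1]
(A,P,Z): not NE [P3→X gives 9>0]
(A,Q,X): not NE [P1→D gives 8>3; P2→S gives 7>3]
(A,Q,Y): not NE [P1→B gives 6>4; P2→P gives 7>2; P3→Z gives 5>2]
(A,Q,Z): not NE [P1→C gives 6>1]
(A,R,X): not NE [P2→S gives 7>1; P3→Y gives 8>7]
(A,R,Y): not NE [P1→C gives 8>1; P2→P gives 7>2]
(A,R,Z): not NE [P1→B gives 7>6; P2→Q gives 7>3; P3→Y gives 8>5]
(A,S,X): NE
(A,S,Y): not NE [P1→D gives 11>2; P2→P gives 7>2; P3→X gives 8>0]
(A,S,Z): not NE [P1→D gives 9>3; P2→Q gives 7>3; P3→X gives 8>0]
(B,P,X): not NE [P1→D gives 9>4; P2→R gives 9>6; P3→Z gives 5>1]
(B,P,Y): not NE [P1→D gives 7>5; P2→S gives 6>3; P3→Z gives 5>0]
(B,P,Z): not NE [P1→C gives 3>1; P2→Q gives 9>8]
(B,Q,X): not NE [P1→D gives 8>1; P2→R gives 9>7; P3→Y gives 7>2]
(B,Q,Y): not NE [P2→S gives 6>3]
(B,Q,Z): not NE [P1→C gives 6>5; P3→Y gives 7>0]
(B,R,X): not NE [P1→A gives 9>4]
(B,R,Y): not NE [P1→C gives 8>4; P2→S gives 6>4; P3→X gives 5>0]
(B,R,Z): not NE [P2→Q gives 9>6; P3→X gives 5>2]
(B,S,X): not NE [P1→D gives 9>3; P2→R gives 9>5; P3→Z gives 8>5]
(B,S,Y): not NE [P1→D gives 11>8]
(B,S,Z): not NE [P1→D gives 9>0; P2→Q gives 9>4]
(C,P,X): not NE [P1→D gives 9>3; P2→Q gives 9>8; P3→Y gives 9>7]
(C,P,Y): not NE [P1→D gives 7>3]
(C,P,Z): not NE [P2→S gives 9>6; P3→Y gives 9>3]
(C,Q,X): not NE [P1→D gives 8>6; P3→Y gives 7>5]
(C,Q,Y): not NE [P1→B gives 6>4; P2→P gives 11>5]
(C,Q,Z): not NE [P2→S gives 9>6; P3→Y gives 7>0]
(C,R,X): not NE [P1→A gives 9>2; P2→Q gives 9>6; P3→Y gives 9>2]
(C,R,Y): not NE [P2→P gives 11>8]
(C,R,Z): not NE [P1→B gives 7>6; P2→S gives 9>5; P3→Y gives 9>3]
(C,S,X): not NE [P2→Q gives 9>5; P3→Z gives 9>4]
(C,S,Y): not NE [P1→D gives 11>7; P2→P gives 11>2; P3→Z gives 9>7]
(C,S,Z): not NE [P1→D gives 9>7]
(D,P,X): not NE [P2→S gives 6>1]
(D,P,Y): not NE [P3→X gives 10>9]
(D,P,Z): not NE [P1→C gives 3>2; P3→X gives 10>4]
(D,Q,X): not NE [P2→S gives 6>5; P3→Z gives 4>3]
(D,Q,Y): not NE [P1→B gives 6>4; P2→P gives 9>8; P3→Z gives 4>0]
(D,Q,Z): not NE [P1→C gives 6>1; P2→P gives 9>0]
(D,R,X): not NE [P1→A gives 9>7; P2→S gives 6>3]
(D,R,Y): not NE [P1→C gives 8>5; P2→P gives 9>2; P3→X gives 9>5]
(D,R,Z): not NE [P1→B gives 7>2; P2→P gives 9>8; P3→X gives 9>3]
(D,S,X): NE
(D,S,Y): not NE [P2→P gives 9>5; P3→X gives 3>2]
(D,S,Z): not NE [P2→P gives 9>3; P3→X gives 3>2]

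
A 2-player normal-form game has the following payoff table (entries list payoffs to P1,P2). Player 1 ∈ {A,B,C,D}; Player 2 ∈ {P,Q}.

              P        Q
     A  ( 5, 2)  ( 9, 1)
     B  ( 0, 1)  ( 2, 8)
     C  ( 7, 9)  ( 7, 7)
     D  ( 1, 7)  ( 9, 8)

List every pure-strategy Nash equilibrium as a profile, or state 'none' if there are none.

PSNE = {(C,P), (D,Q)}

(A,P): not NE [P1→C gives 7>5]
(A,Q): not NE [P2→P gives 2>1]
(B,P): not NE [P1→C gives 7>0; P2→Q gives 8>1]
(B,Q): not NE [P1→D gives 9>2]
(C,P): NE
(C,Q): not NE [P1→D gives 9>7; P2→P gives 9>7]
(D,P): not NE [P1→C gives 7>1; P2→Q gives 8>7]
(D,Q): NE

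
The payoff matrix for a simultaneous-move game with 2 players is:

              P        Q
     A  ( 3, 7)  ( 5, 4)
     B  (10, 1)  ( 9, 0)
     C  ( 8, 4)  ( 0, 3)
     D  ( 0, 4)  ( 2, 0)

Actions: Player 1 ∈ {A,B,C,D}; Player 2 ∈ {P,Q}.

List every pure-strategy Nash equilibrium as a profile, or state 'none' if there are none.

(A,P): not NE [P1→B gives 10>3]
(A,Q): not NE [P1→B gives 9>5; P2→P gives 7>4]
(B,P): NE
(B,Q): not NE [P2→P gives 1>0]
(C,P): not NE [P1→B gives 10>8]
(C,Q): not NE [P1→B gives 9>0; P2→P gives 4>3]
(D,P): not NE [P1→B gives 10>0]
(D,Q): not NE [P1→B gives 9>2; P2→P gives 4>0]

NE set: (B,P)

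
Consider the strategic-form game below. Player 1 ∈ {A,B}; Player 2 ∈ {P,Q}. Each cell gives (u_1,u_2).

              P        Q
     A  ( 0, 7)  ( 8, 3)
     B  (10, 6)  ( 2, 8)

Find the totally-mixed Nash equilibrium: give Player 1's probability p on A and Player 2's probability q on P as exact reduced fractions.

(p,q) = (1/3, 3/8)

P1 indiff ⇒ q·0+(1-q)·8 = q·10+(1-q)·2 ⇒ q(-10) = (1-q)(-6) ⇒ q = 3/8
P2 indiff ⇒ p·7+(1-p)·6 = p·3+(1-p)·8 ⇒ p(4) = (1-p)(2) ⇒ p = 1/3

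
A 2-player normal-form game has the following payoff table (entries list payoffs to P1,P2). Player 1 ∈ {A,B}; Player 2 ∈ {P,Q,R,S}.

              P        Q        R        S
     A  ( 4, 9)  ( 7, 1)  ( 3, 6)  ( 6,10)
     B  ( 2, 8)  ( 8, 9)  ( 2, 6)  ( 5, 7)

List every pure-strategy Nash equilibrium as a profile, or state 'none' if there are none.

(A,P): not NE [P2→S gives 10>9]
(A,Q): not NE [P1→B gives 8>7; P2→S gives 10>1]
(A,R): not NE [P2→S gives 10>6]
(A,S): NE
(B,P): not NE [P1→A gives 4>2; P2→Q gives 9>8]
(B,Q): NE
(B,R): not NE [P1→A gives 3>2; P2→Q gives 9>6]
(B,S): not NE [P1→A gives 6>5; P2→Q gives 9>7]

PSNE = {(A,S), (B,Q)}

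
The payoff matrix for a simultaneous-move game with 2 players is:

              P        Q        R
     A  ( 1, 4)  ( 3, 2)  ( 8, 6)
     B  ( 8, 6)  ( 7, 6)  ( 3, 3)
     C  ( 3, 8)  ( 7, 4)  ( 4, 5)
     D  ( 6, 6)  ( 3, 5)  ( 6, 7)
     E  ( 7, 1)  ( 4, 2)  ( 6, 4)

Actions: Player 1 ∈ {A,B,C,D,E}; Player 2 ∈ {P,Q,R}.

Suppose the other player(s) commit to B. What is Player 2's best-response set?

BR_2 = {P,Q}

u_2(P vs B) = 6
u_2(Q vs B) = 6
u_2(R vs B) = 3
max payoff 6 at {P,Q}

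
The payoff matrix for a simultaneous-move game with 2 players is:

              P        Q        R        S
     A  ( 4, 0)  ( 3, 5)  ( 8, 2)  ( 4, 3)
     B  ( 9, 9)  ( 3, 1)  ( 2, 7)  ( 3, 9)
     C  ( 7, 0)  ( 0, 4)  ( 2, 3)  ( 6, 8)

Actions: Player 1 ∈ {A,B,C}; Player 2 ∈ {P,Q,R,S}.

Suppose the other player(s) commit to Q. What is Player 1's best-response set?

u_1(A vs Q) = 3
u_1(B vs Q) = 3
u_1(C vs Q) = 0
max payoff 3 at {A,B}

argmax u_1 = {A,B}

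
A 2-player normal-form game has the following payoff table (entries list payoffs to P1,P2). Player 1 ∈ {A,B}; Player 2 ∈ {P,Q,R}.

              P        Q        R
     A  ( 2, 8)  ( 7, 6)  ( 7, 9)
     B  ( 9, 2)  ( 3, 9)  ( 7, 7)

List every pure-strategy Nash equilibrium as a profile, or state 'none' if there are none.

(A,P): not NE [P1→B gives 9>2; P2→R gives 9>8]
(A,Q): not NE [P2→R gives 9>6]
(A,R): NE
(B,P): not NE [P2→Q gives 9>2]
(B,Q): not NE [P1→A gives 7>3]
(B,R): not NE [P2→Q gives 9>7]

NE set: (A,R)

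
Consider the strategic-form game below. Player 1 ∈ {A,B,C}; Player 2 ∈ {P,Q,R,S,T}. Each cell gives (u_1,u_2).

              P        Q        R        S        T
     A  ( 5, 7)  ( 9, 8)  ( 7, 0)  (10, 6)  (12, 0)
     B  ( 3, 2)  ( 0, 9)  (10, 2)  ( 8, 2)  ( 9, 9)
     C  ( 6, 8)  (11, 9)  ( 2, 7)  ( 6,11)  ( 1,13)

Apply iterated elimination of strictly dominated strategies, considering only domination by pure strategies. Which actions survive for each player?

P2 drop P (Q beats it: A:8>7 B:9>2 C:9>8)
P2 drop R (Q beats it: A:8>0 B:9>2 C:9>7)
P1 drop B (A beats it: Q:9>0 S:10>8 T:12>9)
P1→{A,C} P2→{Q,S,T}

IESDS → P1:{A,C} P2:{Q,S,T}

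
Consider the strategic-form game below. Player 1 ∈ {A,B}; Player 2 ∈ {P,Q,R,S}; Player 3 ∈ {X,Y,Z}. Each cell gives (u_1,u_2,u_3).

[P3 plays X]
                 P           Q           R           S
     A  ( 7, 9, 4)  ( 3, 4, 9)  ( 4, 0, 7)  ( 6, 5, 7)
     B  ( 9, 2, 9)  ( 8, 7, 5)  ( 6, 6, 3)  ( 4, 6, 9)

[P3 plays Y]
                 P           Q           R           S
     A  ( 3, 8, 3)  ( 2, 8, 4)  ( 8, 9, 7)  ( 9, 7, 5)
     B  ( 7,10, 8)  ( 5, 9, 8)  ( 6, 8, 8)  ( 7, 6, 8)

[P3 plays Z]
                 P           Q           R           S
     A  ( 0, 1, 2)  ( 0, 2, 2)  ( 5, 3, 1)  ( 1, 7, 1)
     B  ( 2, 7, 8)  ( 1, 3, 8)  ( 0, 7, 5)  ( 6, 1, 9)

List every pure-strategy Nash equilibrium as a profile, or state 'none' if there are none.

(A,P,X): not NE [P1→B gives 9>7]
(A,P,Y): not NE [P1→B gives 7>3; P2→R gives 9>8; P3→X gives 4>3]
(A,P,Z): not NE [P1→B gives 2>0; P2→S gives 7>1; P3→X gives 4>2]
(A,Q,X): not NE [P1→B gives 8>3; P2→P gives 9>4]
(A,Q,Y): not NE [P1→B gives 5>2; P2→R gives 9>8; P3→X gives 9>4]
(A,Q,Z): not NE [P1→B gives 1>0; P2→S gives 7>2; P3→X gives 9>2]
(A,R,X): not NE [P1→B gives 6>4; P2→P gives 9>0]
(A,R,Y): NE
(A,R,Z): not NE [P2→S gives 7>3; P3→Y gives 7>1]
(A,S,X): not NE [P2→P gives 9>5]
(A,S,Y): not NE [P2→R gives 9>7; P3→X gives 7>5]
(A,S,Z): not NE [P1→B gives 6>1; P3→X gives 7>1]
(B,P,X): not NE [P2→Q gives 7>2]
(B,P,Y): not NE [P3→X gives 9>8]
(B,P,Z): not NE [P3→X gives 9>8]
(B,Q,X): not NE [P3→Z gives 8>5]
(B,Q,Y): not NE [P2→P gives 10>9]
(B,Q,Z): not NE [P2→R gives 7>3]
(B,R,X): not NE [P2→Q gives 7>6; P3→Y gives 8>3]
(B,R,Y): not NE [P1→A gives 8>6; P2→P gives 10>8]
(B,R,Z): not NE [P1→A gives 5>0; P3→Y gives 8>5]
(B,S,X): not NE [P1→A gives 6>4; P2→Q gives 7>6]
(B,S,Y): not NE [P1→A gives 9>7; P2→P gives 10>6; P3→Z gives 9>8]
(B,S,Z): not NE [P2→R gives 7>1]

Nash profiles: (A,R,Y)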